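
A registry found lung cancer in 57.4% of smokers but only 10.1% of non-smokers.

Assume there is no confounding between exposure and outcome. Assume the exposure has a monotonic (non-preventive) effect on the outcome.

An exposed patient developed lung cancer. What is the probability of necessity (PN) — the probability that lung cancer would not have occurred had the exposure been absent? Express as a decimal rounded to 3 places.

p₁ = 0.574, p₀ = 0.101.
Under exogeneity and monotonicity, PN = (p₁ − p₀) / p₁.
PN = (0.574 − 0.101) / 0.574 = 0.473 / 0.574 ≈ 0.8240

PN ≈ 0.824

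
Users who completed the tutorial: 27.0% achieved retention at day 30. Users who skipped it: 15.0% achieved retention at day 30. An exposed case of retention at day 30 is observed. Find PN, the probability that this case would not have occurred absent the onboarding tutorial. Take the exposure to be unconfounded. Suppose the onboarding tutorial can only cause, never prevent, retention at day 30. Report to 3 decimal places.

PN ≈ 0.444

p₁ = 0.27, p₀ = 0.15.
Under exogeneity and monotonicity, PN = (p₁ − p₀) / p₁.
PN = (0.27 − 0.15) / 0.27 = 0.12 / 0.27 ≈ 0.4444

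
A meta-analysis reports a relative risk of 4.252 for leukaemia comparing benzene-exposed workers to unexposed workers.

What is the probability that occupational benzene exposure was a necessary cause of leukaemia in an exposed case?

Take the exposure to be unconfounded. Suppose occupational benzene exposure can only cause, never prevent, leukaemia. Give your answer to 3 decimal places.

Under exogeneity and monotonicity, PN = (RR − 1) / RR = 1 − 1/RR.
PN = (4.252 − 1) / 4.252 = 3.252 / 4.252 ≈ 0.7648

PN ≈ 0.765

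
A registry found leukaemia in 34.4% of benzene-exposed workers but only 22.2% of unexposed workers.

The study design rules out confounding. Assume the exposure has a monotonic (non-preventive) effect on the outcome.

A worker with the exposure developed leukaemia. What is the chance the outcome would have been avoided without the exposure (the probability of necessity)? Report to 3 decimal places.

PN ≈ 0.355

p₁ = 0.344, p₀ = 0.222.
Under exogeneity and monotonicity, PN = (p₁ − p₀) / p₁.
PN = (0.344 − 0.222) / 0.344 = 0.122 / 0.344 ≈ 0.3547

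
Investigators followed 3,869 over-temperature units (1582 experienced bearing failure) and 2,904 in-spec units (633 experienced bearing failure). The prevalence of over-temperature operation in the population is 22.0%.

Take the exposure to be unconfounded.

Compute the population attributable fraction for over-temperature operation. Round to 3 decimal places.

p₁ = P(outcome | exposed) = 1582/3869 = 0.40889
p₀ = P(outcome | unexposed) = 633/2904 = 0.21798
Overall risk P(Y=1) = π·p₁ + (1−π)·p₀ = 0.22×0.40889 + 0.78×0.21798 = 0.25998.
Under exogeneity, PAF = [P(Y=1) − p₀] / P(Y=1).
PAF = (0.25998 − 0.21798) / 0.25998 ≈ 0.1616

PAF ≈ 0.162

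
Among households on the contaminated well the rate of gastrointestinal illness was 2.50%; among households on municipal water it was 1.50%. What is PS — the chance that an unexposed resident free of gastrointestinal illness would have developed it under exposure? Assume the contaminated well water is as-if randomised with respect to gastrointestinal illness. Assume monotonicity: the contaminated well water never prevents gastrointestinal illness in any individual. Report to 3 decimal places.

p₁ = 0.025, p₀ = 0.015.
Under exogeneity and monotonicity, PS = (p₁ − p₀) / (1 − p₀).
PS = (0.025 − 0.015) / (1 − 0.015) = 0.01 / 0.985 ≈ 0.0102

PS ≈ 0.010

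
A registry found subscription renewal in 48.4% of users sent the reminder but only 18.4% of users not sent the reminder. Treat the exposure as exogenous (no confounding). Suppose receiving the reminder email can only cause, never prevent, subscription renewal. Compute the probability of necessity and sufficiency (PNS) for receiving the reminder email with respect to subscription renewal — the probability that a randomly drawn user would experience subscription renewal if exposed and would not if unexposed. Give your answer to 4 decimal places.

PNS ≈ 0.3000

p₁ = 0.484, p₀ = 0.184.
Under exogeneity and monotonicity, PNS = p₁ − p₀.
PNS = 0.484 − 0.184 = 0.3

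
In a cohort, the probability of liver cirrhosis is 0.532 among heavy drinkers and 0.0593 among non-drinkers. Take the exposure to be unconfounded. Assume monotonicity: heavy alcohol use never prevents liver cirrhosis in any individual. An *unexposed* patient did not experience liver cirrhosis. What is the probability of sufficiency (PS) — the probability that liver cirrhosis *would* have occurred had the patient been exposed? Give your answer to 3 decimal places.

Let p₁ = 0.532, p₀ = 0.0593.
Under exogeneity and monotonicity, PS = (p₁ − p₀) / (1 − p₀).
PS = (0.532 − 0.0593) / (1 − 0.0593) = 0.4727 / 0.9407 ≈ 0.5025

PS ≈ 0.502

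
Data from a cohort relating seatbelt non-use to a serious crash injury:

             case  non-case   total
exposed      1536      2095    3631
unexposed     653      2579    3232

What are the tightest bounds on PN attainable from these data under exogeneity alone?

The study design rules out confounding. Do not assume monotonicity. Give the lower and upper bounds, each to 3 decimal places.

p₁ = P(outcome | exposed) = 1536/3631 = 0.42302
p₀ = P(outcome | unexposed) = 653/3232 = 0.20204
Under exogeneity alone the bounds on PN are max{0,(p₁−p₀)/p₁} ≤ PN ≤ min{1,(1−p₀)/p₁}.
  lower = (p₁ − p₀)/p₁ = 0.22098 / 0.42302 ≈ 0.5224
  upper = min{1, (1 − p₀)/p₁} = 0.79796 / 0.42302 ≈ 1.8863 → capped at 1

0.522 ≤ PN ≤ 1.000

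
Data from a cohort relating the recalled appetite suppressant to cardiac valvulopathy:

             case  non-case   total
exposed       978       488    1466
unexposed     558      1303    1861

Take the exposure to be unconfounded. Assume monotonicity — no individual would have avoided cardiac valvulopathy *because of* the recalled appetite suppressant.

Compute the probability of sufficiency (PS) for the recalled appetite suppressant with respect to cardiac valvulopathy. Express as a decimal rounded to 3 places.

PS ≈ 0.525

p₁ = P(outcome | exposed) = 978/1466 = 0.66712
p₀ = P(outcome | unexposed) = 558/1861 = 0.29984
Under exogeneity and monotonicity, PS = (p₁ − p₀)/(1 − p₀).
PS = (0.66712 − 0.29984) / 0.70016 ≈ 0.5246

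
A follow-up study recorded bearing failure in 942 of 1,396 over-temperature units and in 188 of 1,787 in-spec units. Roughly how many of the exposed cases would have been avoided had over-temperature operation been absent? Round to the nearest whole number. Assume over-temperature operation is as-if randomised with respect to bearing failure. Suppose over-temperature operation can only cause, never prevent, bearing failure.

p₁ = P(outcome | exposed) = 942/1396 = 0.67479
p₀ = P(outcome | unexposed) = 188/1787 = 0.1052
PN = (p₁ − p₀)/p₁ = (0.67479 − 0.1052) / 0.67479 ≈ 0.84409.
Attributable cases ≈ PN × (exposed cases) = 0.84409 × 942 ≈ 795.13.

about 795 cases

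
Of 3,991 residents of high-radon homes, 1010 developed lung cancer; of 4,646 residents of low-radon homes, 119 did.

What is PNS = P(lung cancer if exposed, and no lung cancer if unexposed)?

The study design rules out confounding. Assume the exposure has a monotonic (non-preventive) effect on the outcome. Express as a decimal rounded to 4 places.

PNS ≈ 0.2275

p₁ = P(outcome | exposed) = 1010/3991 = 0.25307
p₀ = P(outcome | unexposed) = 119/4646 = 0.025613
Under exogeneity and monotonicity, PNS = p₁ − p₀.
PNS = 0.25307 − 0.025613 = 0.22746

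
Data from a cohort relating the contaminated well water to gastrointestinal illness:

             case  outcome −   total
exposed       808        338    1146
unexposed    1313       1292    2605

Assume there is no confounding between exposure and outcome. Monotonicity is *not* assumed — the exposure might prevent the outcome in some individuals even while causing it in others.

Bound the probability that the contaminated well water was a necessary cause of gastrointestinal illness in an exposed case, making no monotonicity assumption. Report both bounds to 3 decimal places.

0.285 ≤ PN ≤ 0.703

p₁ = P(outcome | exposed) = 808/1146 = 0.70506
p₀ = P(outcome | unexposed) = 1313/2605 = 0.50403
Under exogeneity alone the bounds on PN are max{0,(p₁−p₀)/p₁} ≤ PN ≤ min{1,(1−p₀)/p₁}.
  lower = (p₁ − p₀)/p₁ = 0.20103 / 0.70506 ≈ 0.2851
  upper = min{1, (1 − p₀)/p₁} = 0.49597 / 0.70506 ≈ 0.7034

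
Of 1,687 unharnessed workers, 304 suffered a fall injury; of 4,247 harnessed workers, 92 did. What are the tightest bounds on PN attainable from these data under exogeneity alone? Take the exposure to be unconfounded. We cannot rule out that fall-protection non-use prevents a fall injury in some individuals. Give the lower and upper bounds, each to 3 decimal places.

p₁ = P(outcome | exposed) = 304/1687 = 0.1802
p₀ = P(outcome | unexposed) = 92/4247 = 0.021662
Under exogeneity alone the bounds on PN are max{0,(p₁−p₀)/p₁} ≤ PN ≤ min{1,(1−p₀)/p₁}.
  lower = (p₁ − p₀)/p₁ = 0.15854 / 0.1802 ≈ 0.8798
  upper = min{1, (1 − p₀)/p₁} = 0.97834 / 0.1802 ≈ 5.4291 → capped at 1

0.880 ≤ PN ≤ 1.000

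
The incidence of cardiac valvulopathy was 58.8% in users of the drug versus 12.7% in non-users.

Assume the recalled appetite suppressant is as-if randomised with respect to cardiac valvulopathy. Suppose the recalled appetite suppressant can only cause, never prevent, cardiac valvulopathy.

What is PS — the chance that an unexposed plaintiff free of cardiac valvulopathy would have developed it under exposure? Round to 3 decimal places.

PS ≈ 0.528

p₁ = 0.588, p₀ = 0.127.
Under exogeneity and monotonicity, PS = (p₁ − p₀) / (1 − p₀).
PS = (0.588 − 0.127) / (1 − 0.127) = 0.461 / 0.873 ≈ 0.5281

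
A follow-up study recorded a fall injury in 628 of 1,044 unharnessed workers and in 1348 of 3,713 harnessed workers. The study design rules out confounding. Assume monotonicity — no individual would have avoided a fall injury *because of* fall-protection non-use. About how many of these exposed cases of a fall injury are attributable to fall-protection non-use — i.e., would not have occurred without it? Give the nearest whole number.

about 249 cases

p₁ = P(outcome | exposed) = 628/1044 = 0.60153
p₀ = P(outcome | unexposed) = 1348/3713 = 0.36305
PN = (p₁ − p₀)/p₁ = (0.60153 − 0.36305) / 0.60153 ≈ 0.39646.
Attributable cases ≈ PN × (exposed cases) = 0.39646 × 628 ≈ 248.98.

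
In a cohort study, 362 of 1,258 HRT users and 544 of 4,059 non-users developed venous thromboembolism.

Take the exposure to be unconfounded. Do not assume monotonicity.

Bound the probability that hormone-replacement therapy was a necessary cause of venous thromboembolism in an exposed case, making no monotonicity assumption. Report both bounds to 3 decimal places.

0.534 ≤ PN ≤ 1.000

p₁ = P(outcome | exposed) = 362/1258 = 0.28776
p₀ = P(outcome | unexposed) = 544/4059 = 0.13402
Under exogeneity alone the bounds on PN are max{0,(p₁−p₀)/p₁} ≤ PN ≤ min{1,(1−p₀)/p₁}.
  lower = (p₁ − p₀)/p₁ = 0.15374 / 0.28776 ≈ 0.5343
  upper = min{1, (1 − p₀)/p₁} = 0.86598 / 0.28776 ≈ 3.0094 → capped at 1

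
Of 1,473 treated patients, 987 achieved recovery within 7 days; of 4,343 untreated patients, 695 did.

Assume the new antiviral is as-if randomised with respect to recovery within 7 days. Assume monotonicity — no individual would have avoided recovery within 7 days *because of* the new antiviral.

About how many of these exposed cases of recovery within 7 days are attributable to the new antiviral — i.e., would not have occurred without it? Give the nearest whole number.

p₁ = P(outcome | exposed) = 987/1473 = 0.67006
p₀ = P(outcome | unexposed) = 695/4343 = 0.16003
PN = (p₁ − p₀)/p₁ = (0.67006 − 0.16003) / 0.67006 ≈ 0.76117.
Attributable cases ≈ PN × (exposed cases) = 0.76117 × 987 ≈ 751.28.

about 751 cases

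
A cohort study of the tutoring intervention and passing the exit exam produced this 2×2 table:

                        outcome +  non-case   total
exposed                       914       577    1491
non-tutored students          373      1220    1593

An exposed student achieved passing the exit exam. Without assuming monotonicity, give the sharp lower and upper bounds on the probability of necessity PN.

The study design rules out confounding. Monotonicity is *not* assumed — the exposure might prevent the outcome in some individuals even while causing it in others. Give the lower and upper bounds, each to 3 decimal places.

0.618 ≤ PN ≤ 1.000

p₁ = P(outcome | exposed) = 914/1491 = 0.61301
p₀ = P(outcome | unexposed) = 373/1593 = 0.23415
Under exogeneity alone the bounds on PN are max{0,(p₁−p₀)/p₁} ≤ PN ≤ min{1,(1−p₀)/p₁}.
  lower = (p₁ − p₀)/p₁ = 0.37886 / 0.61301 ≈ 0.6180
  upper = min{1, (1 − p₀)/p₁} = 0.76585 / 0.61301 ≈ 1.2493 → capped at 1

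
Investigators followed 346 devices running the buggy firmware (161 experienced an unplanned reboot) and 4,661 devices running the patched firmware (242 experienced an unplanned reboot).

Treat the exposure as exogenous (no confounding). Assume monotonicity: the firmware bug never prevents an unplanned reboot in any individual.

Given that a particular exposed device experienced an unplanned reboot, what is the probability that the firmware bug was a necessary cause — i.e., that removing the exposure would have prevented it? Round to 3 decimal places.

PN ≈ 0.888

p₁ = P(outcome | exposed) = 161/346 = 0.46532
p₀ = P(outcome | unexposed) = 242/4661 = 0.05192
Under exogeneity and monotonicity, PN = (p₁ − p₀) / p₁.
PN = (0.46532 − 0.05192) / 0.46532 = 0.4134 / 0.46532 ≈ 0.8884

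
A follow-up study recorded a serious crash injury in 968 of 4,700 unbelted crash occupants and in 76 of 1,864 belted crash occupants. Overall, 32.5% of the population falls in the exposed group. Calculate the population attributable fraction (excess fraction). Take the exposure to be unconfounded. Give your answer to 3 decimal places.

p₁ = P(outcome | exposed) = 968/4700 = 0.20596
p₀ = P(outcome | unexposed) = 76/1864 = 0.040773
Overall risk P(Y=1) = π·p₁ + (1−π)·p₀ = 0.325×0.20596 + 0.675×0.040773 = 0.094458.
Under exogeneity, PAF = [P(Y=1) − p₀] / P(Y=1).
PAF = (0.094458 − 0.040773) / 0.094458 ≈ 0.5684

PAF ≈ 0.568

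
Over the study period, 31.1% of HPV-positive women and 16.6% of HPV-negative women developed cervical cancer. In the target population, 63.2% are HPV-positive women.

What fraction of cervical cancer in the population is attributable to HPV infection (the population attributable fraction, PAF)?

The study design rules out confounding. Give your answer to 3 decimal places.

PAF ≈ 0.356

p₁ = 0.311, p₀ = 0.166.
Overall risk P(Y=1) = π·p₁ + (1−π)·p₀ = 0.632×0.311 + 0.368×0.166 = 0.25764.
Under exogeneity, PAF = [P(Y=1) − p₀] / P(Y=1).
PAF = (0.25764 − 0.166) / 0.25764 ≈ 0.3557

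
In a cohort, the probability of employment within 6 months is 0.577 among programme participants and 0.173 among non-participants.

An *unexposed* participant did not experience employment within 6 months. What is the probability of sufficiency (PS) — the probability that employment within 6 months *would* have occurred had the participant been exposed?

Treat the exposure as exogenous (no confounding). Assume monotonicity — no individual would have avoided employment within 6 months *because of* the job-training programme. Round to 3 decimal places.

PS ≈ 0.489

Let p₁ = 0.577, p₀ = 0.173.
Under exogeneity and monotonicity, PS = (p₁ − p₀) / (1 − p₀).
PS = (0.577 − 0.173) / (1 − 0.173) = 0.404 / 0.827 ≈ 0.4885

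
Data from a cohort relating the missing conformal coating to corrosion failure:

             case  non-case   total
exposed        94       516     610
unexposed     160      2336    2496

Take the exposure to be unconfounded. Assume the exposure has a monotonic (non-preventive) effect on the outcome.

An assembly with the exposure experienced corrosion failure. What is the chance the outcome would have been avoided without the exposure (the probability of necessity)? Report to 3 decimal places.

PN ≈ 0.584

p₁ = P(outcome | exposed) = 94/610 = 0.1541
p₀ = P(outcome | unexposed) = 160/2496 = 0.064103
Under exogeneity and monotonicity, PN = (p₁ − p₀) / p₁.
PN = (0.1541 − 0.064103) / 0.1541 = 0.089996 / 0.1541 ≈ 0.5840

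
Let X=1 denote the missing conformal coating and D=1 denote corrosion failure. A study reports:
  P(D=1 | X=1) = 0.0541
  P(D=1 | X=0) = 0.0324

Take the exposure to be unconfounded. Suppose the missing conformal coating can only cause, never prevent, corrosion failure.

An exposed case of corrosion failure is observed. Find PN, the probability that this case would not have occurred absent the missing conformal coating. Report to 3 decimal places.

PN ≈ 0.401

Let p₁ = 0.0541, p₀ = 0.0324.
Under exogeneity and monotonicity, PN = (p₁ − p₀) / p₁.
PN = (0.0541 − 0.0324) / 0.0541 = 0.0217 / 0.0541 ≈ 0.4011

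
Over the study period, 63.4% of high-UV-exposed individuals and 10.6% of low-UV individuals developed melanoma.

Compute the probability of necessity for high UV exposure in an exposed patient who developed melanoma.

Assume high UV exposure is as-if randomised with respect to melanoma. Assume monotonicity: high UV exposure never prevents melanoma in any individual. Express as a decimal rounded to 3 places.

PN ≈ 0.833

p₁ = 0.634, p₀ = 0.106.
Under exogeneity and monotonicity, PN = (p₁ − p₀) / p₁.
PN = (0.634 − 0.106) / 0.634 = 0.528 / 0.634 ≈ 0.8328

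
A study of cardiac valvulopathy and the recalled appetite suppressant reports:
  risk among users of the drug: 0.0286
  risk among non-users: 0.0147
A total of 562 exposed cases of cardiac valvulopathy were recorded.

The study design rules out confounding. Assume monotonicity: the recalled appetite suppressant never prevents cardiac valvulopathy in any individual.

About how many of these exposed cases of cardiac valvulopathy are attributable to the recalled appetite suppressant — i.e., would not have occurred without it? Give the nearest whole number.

about 273 cases

Let p₁ = 0.0286, p₀ = 0.0147.
PN = (p₁ − p₀)/p₁ = (0.0286 − 0.0147) / 0.0286 ≈ 0.48601.
Attributable cases ≈ PN × (exposed cases) = 0.48601 × 562 ≈ 273.14.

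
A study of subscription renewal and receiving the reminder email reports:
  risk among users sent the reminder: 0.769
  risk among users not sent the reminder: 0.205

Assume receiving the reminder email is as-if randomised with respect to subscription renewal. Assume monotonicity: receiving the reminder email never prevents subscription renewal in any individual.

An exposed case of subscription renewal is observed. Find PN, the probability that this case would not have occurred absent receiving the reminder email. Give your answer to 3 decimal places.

Let p₁ = 0.769, p₀ = 0.205.
Under exogeneity and monotonicity, PN = (p₁ − p₀) / p₁.
PN = (0.769 − 0.205) / 0.769 = 0.564 / 0.769 ≈ 0.7334

PN ≈ 0.733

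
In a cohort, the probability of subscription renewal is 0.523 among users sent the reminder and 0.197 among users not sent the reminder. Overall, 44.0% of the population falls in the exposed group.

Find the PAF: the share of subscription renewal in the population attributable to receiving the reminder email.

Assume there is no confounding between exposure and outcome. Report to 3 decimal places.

PAF ≈ 0.421

Let p₁ = 0.523, p₀ = 0.197.
Overall risk P(Y=1) = π·p₁ + (1−π)·p₀ = 0.44×0.523 + 0.56×0.197 = 0.34044.
Under exogeneity, PAF = [P(Y=1) − p₀] / P(Y=1).
PAF = (0.34044 − 0.197) / 0.34044 ≈ 0.4213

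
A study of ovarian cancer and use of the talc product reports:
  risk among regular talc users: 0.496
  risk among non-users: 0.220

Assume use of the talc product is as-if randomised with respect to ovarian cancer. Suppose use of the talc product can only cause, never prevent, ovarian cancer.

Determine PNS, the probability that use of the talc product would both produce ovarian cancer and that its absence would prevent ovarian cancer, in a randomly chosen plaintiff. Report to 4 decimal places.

Let p₁ = 0.496, p₀ = 0.22.
Under exogeneity and monotonicity, PNS = p₁ − p₀.
PNS = 0.496 − 0.22 = 0.276

PNS ≈ 0.2760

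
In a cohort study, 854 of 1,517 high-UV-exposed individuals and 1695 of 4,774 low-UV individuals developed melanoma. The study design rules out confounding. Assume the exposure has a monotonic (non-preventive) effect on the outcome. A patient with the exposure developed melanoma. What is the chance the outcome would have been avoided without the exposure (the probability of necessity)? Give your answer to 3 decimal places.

p₁ = P(outcome | exposed) = 854/1517 = 0.56295
p₀ = P(outcome | unexposed) = 1695/4774 = 0.35505
Under exogeneity and monotonicity, PN = (p₁ − p₀) / p₁.
PN = (0.56295 − 0.35505) / 0.56295 = 0.20791 / 0.56295 ≈ 0.3693

PN ≈ 0.369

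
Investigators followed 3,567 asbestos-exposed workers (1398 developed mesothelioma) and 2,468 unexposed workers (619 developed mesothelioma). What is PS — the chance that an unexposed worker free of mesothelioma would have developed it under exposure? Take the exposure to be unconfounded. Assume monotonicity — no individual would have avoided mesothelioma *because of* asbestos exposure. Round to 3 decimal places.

PS ≈ 0.188

p₁ = P(outcome | exposed) = 1398/3567 = 0.39193
p₀ = P(outcome | unexposed) = 619/2468 = 0.25081
Under exogeneity and monotonicity, PS = (p₁ − p₀) / (1 − p₀).
PS = (0.39193 − 0.25081) / (1 − 0.25081) = 0.14112 / 0.74919 ≈ 0.1884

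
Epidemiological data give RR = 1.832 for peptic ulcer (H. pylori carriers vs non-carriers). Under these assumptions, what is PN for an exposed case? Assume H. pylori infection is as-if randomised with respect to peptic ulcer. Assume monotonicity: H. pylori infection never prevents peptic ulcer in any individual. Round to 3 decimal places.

Under exogeneity and monotonicity, PN = (RR − 1) / RR = 1 − 1/RR.
PN = (1.832 − 1) / 1.832 = 0.832 / 1.832 ≈ 0.4541

PN ≈ 0.454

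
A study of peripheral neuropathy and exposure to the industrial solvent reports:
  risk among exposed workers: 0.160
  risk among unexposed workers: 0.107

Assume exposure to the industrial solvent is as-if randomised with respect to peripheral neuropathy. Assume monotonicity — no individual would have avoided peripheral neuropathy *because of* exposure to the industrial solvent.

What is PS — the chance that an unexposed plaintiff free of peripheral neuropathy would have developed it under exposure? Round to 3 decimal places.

Let p₁ = 0.16, p₀ = 0.107.
Under exogeneity and monotonicity, PS = (p₁ − p₀) / (1 − p₀).
PS = (0.16 − 0.107) / (1 − 0.107) = 0.053 / 0.893 ≈ 0.0594

PS ≈ 0.059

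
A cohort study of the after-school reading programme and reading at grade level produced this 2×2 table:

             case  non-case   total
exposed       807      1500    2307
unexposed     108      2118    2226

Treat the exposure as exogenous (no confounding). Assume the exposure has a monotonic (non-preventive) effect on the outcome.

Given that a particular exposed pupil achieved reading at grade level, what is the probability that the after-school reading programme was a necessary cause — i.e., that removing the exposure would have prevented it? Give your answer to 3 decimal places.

PN ≈ 0.861

p₁ = P(outcome | exposed) = 807/2307 = 0.3498
p₀ = P(outcome | unexposed) = 108/2226 = 0.048518
Under exogeneity and monotonicity, PN = (p₁ − p₀)/p₁.
PN = (0.3498 − 0.048518) / 0.3498 ≈ 0.8613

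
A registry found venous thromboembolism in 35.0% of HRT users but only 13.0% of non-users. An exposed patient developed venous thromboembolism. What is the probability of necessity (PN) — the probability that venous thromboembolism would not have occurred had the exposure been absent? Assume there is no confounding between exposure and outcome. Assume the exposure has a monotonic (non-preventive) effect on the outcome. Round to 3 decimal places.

PN ≈ 0.629

p₁ = 0.35, p₀ = 0.13.
Under exogeneity and monotonicity, PN = (p₁ − p₀) / p₁.
PN = (0.35 − 0.13) / 0.35 = 0.22 / 0.35 ≈ 0.6286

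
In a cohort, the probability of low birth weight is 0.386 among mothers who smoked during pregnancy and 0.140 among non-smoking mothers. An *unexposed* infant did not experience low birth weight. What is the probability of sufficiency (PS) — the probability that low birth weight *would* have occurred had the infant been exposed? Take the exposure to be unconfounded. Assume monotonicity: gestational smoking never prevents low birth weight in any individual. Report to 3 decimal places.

Let p₁ = 0.386, p₀ = 0.14.
Under exogeneity and monotonicity, PS = (p₁ − p₀) / (1 − p₀).
PS = (0.386 − 0.14) / (1 − 0.14) = 0.246 / 0.86 ≈ 0.2860

PS ≈ 0.286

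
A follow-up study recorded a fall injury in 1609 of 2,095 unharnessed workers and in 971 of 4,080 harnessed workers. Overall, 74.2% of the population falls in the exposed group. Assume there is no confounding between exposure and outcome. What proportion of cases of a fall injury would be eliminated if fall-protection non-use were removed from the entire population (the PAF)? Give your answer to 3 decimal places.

p₁ = P(outcome | exposed) = 1609/2095 = 0.76802
p₀ = P(outcome | unexposed) = 971/4080 = 0.23799
Overall risk P(Y=1) = π·p₁ + (1−π)·p₀ = 0.742×0.76802 + 0.258×0.23799 = 0.63127.
Under exogeneity, PAF = [P(Y=1) − p₀] / P(Y=1).
PAF = (0.63127 − 0.23799) / 0.63127 ≈ 0.6230

PAF ≈ 0.623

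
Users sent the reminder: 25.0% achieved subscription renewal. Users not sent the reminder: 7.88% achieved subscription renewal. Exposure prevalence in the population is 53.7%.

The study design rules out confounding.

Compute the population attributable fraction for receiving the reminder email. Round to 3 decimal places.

p₁ = 0.25, p₀ = 0.0788.
Overall risk P(Y=1) = π·p₁ + (1−π)·p₀ = 0.537×0.25 + 0.463×0.0788 = 0.17073.
Under exogeneity, PAF = [P(Y=1) − p₀] / P(Y=1).
PAF = (0.17073 − 0.0788) / 0.17073 ≈ 0.5385

PAF ≈ 0.538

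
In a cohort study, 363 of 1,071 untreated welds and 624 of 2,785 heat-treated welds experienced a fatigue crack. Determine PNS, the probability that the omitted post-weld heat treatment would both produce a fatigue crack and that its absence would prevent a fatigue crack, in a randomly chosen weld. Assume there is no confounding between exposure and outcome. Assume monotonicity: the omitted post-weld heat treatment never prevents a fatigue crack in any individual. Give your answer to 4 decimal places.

p₁ = P(outcome | exposed) = 363/1071 = 0.33894
p₀ = P(outcome | unexposed) = 624/2785 = 0.22406
Under exogeneity and monotonicity, PNS = p₁ − p₀.
PNS = 0.33894 − 0.22406 = 0.11488

PNS ≈ 0.1149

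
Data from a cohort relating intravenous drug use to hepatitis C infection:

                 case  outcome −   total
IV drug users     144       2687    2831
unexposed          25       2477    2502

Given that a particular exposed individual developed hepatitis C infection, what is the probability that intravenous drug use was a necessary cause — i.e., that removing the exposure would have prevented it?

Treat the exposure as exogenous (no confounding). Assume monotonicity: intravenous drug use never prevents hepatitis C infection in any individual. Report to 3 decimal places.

PN ≈ 0.804

p₁ = P(outcome | exposed) = 144/2831 = 0.050865
p₀ = P(outcome | unexposed) = 25/2502 = 0.009992
Under exogeneity and monotonicity, PN = (p₁ − p₀)/p₁.
PN = (0.050865 − 0.009992) / 0.050865 ≈ 0.8036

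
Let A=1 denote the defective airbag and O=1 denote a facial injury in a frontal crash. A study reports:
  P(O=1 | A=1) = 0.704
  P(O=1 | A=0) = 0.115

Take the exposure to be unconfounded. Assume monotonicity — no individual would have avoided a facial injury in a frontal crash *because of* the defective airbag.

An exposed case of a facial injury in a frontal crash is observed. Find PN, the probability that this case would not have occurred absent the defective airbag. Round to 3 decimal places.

Let p₁ = 0.704, p₀ = 0.115.
Under exogeneity and monotonicity, PN = (p₁ − p₀) / p₁.
PN = (0.704 − 0.115) / 0.704 = 0.589 / 0.704 ≈ 0.8366

PN ≈ 0.837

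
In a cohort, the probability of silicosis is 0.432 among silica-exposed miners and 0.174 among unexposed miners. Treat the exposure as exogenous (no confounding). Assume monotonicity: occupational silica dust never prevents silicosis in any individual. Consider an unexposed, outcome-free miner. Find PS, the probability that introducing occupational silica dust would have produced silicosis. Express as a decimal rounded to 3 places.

Let p₁ = 0.432, p₀ = 0.174.
Under exogeneity and monotonicity, PS = (p₁ − p₀) / (1 − p₀).
PS = (0.432 − 0.174) / (1 − 0.174) = 0.258 / 0.826 ≈ 0.3123

PS ≈ 0.312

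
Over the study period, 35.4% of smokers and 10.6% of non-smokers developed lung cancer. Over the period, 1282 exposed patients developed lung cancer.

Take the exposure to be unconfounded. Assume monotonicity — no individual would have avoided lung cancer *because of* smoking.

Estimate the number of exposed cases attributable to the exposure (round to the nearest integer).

about 898 cases

p₁ = 0.354, p₀ = 0.106.
PN = (p₁ − p₀)/p₁ = (0.354 − 0.106) / 0.354 ≈ 0.70056.
Attributable cases ≈ PN × (exposed cases) = 0.70056 × 1282 ≈ 898.12.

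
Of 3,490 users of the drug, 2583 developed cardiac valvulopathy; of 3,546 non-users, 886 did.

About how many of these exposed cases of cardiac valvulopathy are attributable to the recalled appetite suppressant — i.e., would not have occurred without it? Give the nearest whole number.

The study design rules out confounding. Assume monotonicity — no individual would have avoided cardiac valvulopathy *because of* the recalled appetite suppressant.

p₁ = P(outcome | exposed) = 2583/3490 = 0.74011
p₀ = P(outcome | unexposed) = 886/3546 = 0.24986
PN = (p₁ − p₀)/p₁ = (0.74011 − 0.24986) / 0.74011 ≈ 0.66240.
Attributable cases ≈ PN × (exposed cases) = 0.66240 × 2583 ≈ 1710.99.

about 1711 cases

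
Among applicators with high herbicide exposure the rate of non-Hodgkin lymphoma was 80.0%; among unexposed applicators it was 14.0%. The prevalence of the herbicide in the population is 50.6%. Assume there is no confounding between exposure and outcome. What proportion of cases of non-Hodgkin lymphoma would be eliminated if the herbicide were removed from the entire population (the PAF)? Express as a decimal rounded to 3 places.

PAF ≈ 0.705

p₁ = 0.8, p₀ = 0.14.
Overall risk P(Y=1) = π·p₁ + (1−π)·p₀ = 0.506×0.8 + 0.494×0.14 = 0.47396.
Under exogeneity, PAF = [P(Y=1) − p₀] / P(Y=1).
PAF = (0.47396 − 0.14) / 0.47396 ≈ 0.7046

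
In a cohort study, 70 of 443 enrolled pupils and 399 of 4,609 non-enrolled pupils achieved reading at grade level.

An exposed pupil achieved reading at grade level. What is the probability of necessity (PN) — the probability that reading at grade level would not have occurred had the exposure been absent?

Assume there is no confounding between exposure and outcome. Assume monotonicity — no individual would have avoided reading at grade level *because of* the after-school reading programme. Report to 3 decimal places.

p₁ = P(outcome | exposed) = 70/443 = 0.15801
p₀ = P(outcome | unexposed) = 399/4609 = 0.08657
Under exogeneity and monotonicity, PN = (p₁ − p₀) / p₁.
PN = (0.15801 − 0.08657) / 0.15801 = 0.071444 / 0.15801 ≈ 0.4521

PN ≈ 0.452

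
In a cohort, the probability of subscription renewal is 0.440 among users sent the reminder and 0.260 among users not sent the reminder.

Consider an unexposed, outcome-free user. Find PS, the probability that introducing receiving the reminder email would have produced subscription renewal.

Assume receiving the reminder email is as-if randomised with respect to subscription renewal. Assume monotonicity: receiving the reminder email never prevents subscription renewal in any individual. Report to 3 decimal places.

PS ≈ 0.243

Let p₁ = 0.44, p₀ = 0.26.
Under exogeneity and monotonicity, PS = (p₁ − p₀) / (1 − p₀).
PS = (0.44 − 0.26) / (1 − 0.26) = 0.18 / 0.74 ≈ 0.2432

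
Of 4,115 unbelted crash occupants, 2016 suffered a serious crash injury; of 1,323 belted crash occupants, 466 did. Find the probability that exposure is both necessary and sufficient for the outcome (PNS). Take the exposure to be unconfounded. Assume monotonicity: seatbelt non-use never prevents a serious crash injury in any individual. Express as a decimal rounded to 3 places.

PNS ≈ 0.138

p₁ = P(outcome | exposed) = 2016/4115 = 0.48991
p₀ = P(outcome | unexposed) = 466/1323 = 0.35223
Under exogeneity and monotonicity, PNS = p₁ − p₀.
PNS = 0.48991 − 0.35223 = 0.13769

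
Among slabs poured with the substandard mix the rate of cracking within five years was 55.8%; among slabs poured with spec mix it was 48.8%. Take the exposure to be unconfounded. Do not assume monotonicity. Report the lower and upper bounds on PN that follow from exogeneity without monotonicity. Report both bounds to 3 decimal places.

p₁ = 0.558, p₀ = 0.488.
Under exogeneity alone the bounds on PN are max{0,(p₁−p₀)/p₁} ≤ PN ≤ min{1,(1−p₀)/p₁}.
  lower = (p₁ − p₀)/p₁ = 0.07 / 0.558 ≈ 0.1254
  upper = min{1, (1 − p₀)/p₁} = 0.512 / 0.558 ≈ 0.9176

0.125 ≤ PN ≤ 0.918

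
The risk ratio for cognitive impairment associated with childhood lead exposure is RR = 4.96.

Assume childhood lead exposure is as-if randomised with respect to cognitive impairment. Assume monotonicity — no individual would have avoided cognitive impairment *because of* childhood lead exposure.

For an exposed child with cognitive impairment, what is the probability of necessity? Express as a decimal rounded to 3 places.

PN ≈ 0.798

Under exogeneity and monotonicity, PN = (RR − 1) / RR = 1 − 1/RR.
PN = (4.96 − 1) / 4.96 = 3.96 / 4.96 ≈ 0.7984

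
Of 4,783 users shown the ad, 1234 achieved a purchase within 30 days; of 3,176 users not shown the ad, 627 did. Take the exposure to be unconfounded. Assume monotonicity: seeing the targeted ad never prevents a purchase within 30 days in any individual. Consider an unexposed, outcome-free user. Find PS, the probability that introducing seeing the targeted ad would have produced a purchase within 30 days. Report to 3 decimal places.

p₁ = P(outcome | exposed) = 1234/4783 = 0.258
p₀ = P(outcome | unexposed) = 627/3176 = 0.19742
Under exogeneity and monotonicity, PS = (p₁ − p₀) / (1 − p₀).
PS = (0.258 − 0.19742) / (1 − 0.19742) = 0.060579 / 0.80258 ≈ 0.0755

PS ≈ 0.075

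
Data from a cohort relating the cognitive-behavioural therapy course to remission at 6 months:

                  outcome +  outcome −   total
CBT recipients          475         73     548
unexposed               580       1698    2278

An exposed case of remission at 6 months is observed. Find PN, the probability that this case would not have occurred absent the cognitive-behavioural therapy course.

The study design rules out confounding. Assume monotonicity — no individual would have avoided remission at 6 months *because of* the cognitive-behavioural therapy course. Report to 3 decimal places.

PN ≈ 0.706

p₁ = P(outcome | exposed) = 475/548 = 0.86679
p₀ = P(outcome | unexposed) = 580/2278 = 0.25461
Under exogeneity and monotonicity, PN = (p₁ − p₀) / p₁.
PN = (0.86679 − 0.25461) / 0.86679 = 0.61218 / 0.86679 ≈ 0.7063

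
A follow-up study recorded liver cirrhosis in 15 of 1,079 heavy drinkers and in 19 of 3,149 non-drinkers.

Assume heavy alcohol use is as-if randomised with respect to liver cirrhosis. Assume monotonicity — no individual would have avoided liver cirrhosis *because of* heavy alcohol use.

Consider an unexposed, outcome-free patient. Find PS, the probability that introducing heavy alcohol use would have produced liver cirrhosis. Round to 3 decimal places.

PS ≈ 0.008

p₁ = P(outcome | exposed) = 15/1079 = 0.013902
p₀ = P(outcome | unexposed) = 19/3149 = 0.0060337
Under exogeneity and monotonicity, PS = (p₁ − p₀) / (1 − p₀).
PS = (0.013902 − 0.0060337) / (1 − 0.0060337) = 0.0078681 / 0.99397 ≈ 0.0079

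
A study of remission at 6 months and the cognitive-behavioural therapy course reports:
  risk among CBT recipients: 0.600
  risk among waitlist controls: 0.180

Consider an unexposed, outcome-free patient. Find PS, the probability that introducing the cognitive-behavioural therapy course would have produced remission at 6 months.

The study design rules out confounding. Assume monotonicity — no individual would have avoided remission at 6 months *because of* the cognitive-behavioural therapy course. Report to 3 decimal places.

Let p₁ = 0.6, p₀ = 0.18.
Under exogeneity and monotonicity, PS = (p₁ − p₀) / (1 − p₀).
PS = (0.6 − 0.18) / (1 − 0.18) = 0.42 / 0.82 ≈ 0.5122

PS ≈ 0.512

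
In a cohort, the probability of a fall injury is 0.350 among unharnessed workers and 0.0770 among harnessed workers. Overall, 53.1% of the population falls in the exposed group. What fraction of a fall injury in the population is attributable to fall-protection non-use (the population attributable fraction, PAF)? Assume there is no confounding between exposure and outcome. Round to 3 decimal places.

Let p₁ = 0.35, p₀ = 0.077.
Overall risk P(Y=1) = π·p₁ + (1−π)·p₀ = 0.531×0.35 + 0.469×0.077 = 0.22196.
Under exogeneity, PAF = [P(Y=1) − p₀] / P(Y=1).
PAF = (0.22196 − 0.077) / 0.22196 ≈ 0.6531

PAF ≈ 0.653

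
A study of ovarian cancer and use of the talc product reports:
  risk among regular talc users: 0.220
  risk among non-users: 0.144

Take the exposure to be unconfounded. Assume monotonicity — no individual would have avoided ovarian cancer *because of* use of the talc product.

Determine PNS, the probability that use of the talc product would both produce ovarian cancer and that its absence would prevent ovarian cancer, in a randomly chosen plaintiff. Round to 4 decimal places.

PNS ≈ 0.0760

Let p₁ = 0.22, p₀ = 0.144.
Under exogeneity and monotonicity, PNS = p₁ − p₀.
PNS = 0.22 − 0.144 = 0.076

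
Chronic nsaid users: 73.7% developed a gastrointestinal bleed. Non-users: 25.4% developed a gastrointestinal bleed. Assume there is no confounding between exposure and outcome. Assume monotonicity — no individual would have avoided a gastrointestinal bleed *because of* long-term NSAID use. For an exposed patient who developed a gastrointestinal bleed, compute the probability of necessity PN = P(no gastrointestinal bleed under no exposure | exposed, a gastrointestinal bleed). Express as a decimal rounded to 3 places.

PN ≈ 0.655

p₁ = 0.737, p₀ = 0.254.
Under exogeneity and monotonicity, PN = (p₁ − p₀) / p₁.
PN = (0.737 − 0.254) / 0.737 = 0.483 / 0.737 ≈ 0.6554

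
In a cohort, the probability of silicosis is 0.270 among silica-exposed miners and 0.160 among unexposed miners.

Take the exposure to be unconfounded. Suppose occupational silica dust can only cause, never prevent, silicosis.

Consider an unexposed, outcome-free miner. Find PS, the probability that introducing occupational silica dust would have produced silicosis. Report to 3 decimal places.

PS ≈ 0.131

Let p₁ = 0.27, p₀ = 0.16.
Under exogeneity and monotonicity, PS = (p₁ − p₀) / (1 − p₀).
PS = (0.27 − 0.16) / (1 − 0.16) = 0.11 / 0.84 ≈ 0.1310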